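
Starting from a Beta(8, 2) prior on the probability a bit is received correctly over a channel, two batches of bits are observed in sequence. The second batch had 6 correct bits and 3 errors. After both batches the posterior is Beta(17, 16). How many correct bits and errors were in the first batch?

3 correct bits and 11 errors

Because Beta–binomial updating is additive in the counts, the combined data contributed (α_post−α_prior, β_post−β_prior) successes and failures.
Total across both batches: 17−8=9 correct bits, 16−2=14 errors.
Subtract the second batch: 9−6=3 correct bits and 14−3=11 errors.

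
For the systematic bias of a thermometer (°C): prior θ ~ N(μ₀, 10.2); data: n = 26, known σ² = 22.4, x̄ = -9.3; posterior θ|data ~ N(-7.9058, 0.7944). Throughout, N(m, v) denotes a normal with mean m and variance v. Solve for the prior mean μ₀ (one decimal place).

μ₀ = 8.6

With known observation variance, the Normal–Normal posterior has precision τ_n = τ₀ + n/σ² and mean μ_n = (τ₀μ₀ + (n/σ²)x̄)/τ_n.
Here τ₀ = 1/10.2 = 0.098039 and τ_data = 26/22.4 = 1.160714, so τ_n = 1.258753.
Rearranging for μ₀: μ₀ = (μ_n·τ_n − τ_data·x̄)/τ₀ = (-7.9058·1.258753 − 1.160714·-9.3) / 0.098039 = 0.843191/0.098039 ≈ 8.6.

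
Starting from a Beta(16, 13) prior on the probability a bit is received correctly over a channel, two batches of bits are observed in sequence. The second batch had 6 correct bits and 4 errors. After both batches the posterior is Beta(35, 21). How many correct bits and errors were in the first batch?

Because Beta–binomial updating is additive in the counts, the combined data contributed (α_post−α_prior, β_post−β_prior) successes and failures.
Total across both batches: 35−16=19 correct bits, 21−13=8 errors.
Subtract the second batch: 19−6=13 correct bits and 8−4=4 errors.

13 correct bits and 4 errors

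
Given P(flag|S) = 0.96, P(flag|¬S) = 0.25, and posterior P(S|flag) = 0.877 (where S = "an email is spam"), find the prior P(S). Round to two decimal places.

In odds form, posterior odds = prior odds × likelihood ratio, so prior odds = posterior odds ÷ LR.
Posterior odds = 0.877/(1−0.877) = 7.1301. LR = 0.96/0.25 = 3.8400.
Prior odds = 7.1301/3.8400 = 1.8568, so P(S) = 1.8568/(1+1.8568) ≈ 0.65.

P(S) = 0.65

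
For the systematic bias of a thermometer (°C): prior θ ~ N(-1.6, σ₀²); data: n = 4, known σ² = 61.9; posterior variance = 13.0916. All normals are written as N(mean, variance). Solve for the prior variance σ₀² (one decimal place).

For the Normal–Normal model with known σ², precisions add: τ_n = τ₀ + n/σ².
So 1/σ₀² = 1/13.0916 − 4/61.9 = 0.076385 − 0.064620 = 0.011765.
Hence σ₀² = 1/0.011765 ≈ 85.0.

σ₀² = 85.0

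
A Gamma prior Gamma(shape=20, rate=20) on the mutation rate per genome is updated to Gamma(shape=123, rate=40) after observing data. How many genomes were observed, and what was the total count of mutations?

Gamma–Poisson conjugacy: posterior shape = α + Σxᵢ, posterior rate = β + n.
Matching: Σxᵢ = 123 − 20 = 103 and n = 40 − 20 = 20.

n = 20 genomes with total 103 mutations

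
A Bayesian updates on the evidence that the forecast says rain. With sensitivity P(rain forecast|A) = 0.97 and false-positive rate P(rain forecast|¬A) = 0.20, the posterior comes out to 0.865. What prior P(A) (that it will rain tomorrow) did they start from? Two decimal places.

Bayes' rule in odds form gives O(A|E) = O(A)·[P(E|A)/P(E|¬A)], hence O(A) = O(A|E)/LR.
Posterior odds = 0.865/(1−0.865) = 6.4074. LR = 0.97/0.20 = 4.8500.
Prior odds = 6.4074/4.8500 = 1.3211, so P(A) = 1.3211/(1+1.3211) ≈ 0.57.

P(A) = 0.57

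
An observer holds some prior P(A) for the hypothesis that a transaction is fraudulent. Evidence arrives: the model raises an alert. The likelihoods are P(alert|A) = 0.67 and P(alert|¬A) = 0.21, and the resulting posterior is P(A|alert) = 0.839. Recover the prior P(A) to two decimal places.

P(A) = 0.62

Bayes' rule in odds form gives O(A|E) = O(A)·[P(E|A)/P(E|¬A)], hence O(A) = O(A|E)/LR.
Posterior odds = 0.839/(1−0.839) = 5.2112. LR = 0.67/0.21 = 3.1905.
Prior odds = 5.2112/3.1905 = 1.6333, so P(A) = 1.6333/(1+1.6333) ≈ 0.62.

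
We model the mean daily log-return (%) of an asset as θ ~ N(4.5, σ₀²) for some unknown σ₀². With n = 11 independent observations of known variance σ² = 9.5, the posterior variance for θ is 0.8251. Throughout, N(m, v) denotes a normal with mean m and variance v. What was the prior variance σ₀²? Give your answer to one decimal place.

For the Normal–Normal model with known σ², precisions add: τ_n = τ₀ + n/σ².
So 1/σ₀² = 1/0.8251 − 11/9.5 = 1.211974 − 1.157895 = 0.054079.
Hence σ₀² = 1/0.054079 ≈ 18.5.

σ₀² = 18.5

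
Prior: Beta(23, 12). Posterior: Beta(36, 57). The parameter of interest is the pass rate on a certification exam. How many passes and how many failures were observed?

13 passes and 45 failures

A Beta(α, β) prior with s successes and f failures in binomial data gives a Beta(α+s, β+f) posterior.
So s = 36 − 23 = 13 and f = 57 − 12 = 45.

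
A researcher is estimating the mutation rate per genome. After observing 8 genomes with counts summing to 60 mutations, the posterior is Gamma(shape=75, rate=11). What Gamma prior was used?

Gamma–Poisson conjugacy: posterior shape = α + Σxᵢ, posterior rate = β + n.
So α = 75 − 60 = 15 and β = 11 − 8 = 3.

Gamma(shape=15, rate=3)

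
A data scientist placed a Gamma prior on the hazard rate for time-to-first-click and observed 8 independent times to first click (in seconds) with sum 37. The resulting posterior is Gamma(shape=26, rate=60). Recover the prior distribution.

Gamma(shape=18, rate=23)

For an exponential likelihood with a Gamma(α, β) prior on the rate, n observations with total T give posterior Gamma(α+n, β+T).
So α = 26 − 8 = 18 and β = 60 − 37 = 23.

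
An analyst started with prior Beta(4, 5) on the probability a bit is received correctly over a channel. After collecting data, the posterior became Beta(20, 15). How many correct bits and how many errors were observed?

Beta is conjugate to the binomial likelihood: posterior = Beta(a+s, b+f).
Match parameters: s=20−4=16, f=15−5=10.

16 correct bits and 10 errors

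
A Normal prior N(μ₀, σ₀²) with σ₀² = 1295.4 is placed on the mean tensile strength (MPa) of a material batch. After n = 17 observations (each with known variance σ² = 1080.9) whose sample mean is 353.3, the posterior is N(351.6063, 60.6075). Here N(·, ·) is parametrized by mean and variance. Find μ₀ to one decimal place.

μ₀ = 317.1

With known observation variance, the Normal–Normal posterior has precision τ_n = τ₀ + n/σ² and mean μ_n = (τ₀μ₀ + (n/σ²)x̄)/τ_n.
Here τ₀ = 1/1295.4 = 0.000772 and τ_data = 17/1080.9 = 0.015728, so τ_n = 0.016500.
Rearranging for μ₀: μ₀ = (μ_n·τ_n − τ_data·x̄)/τ₀ = (351.6063·0.016500 − 0.015728·353.3) / 0.000772 = 0.244802/0.000772 ≈ 317.1.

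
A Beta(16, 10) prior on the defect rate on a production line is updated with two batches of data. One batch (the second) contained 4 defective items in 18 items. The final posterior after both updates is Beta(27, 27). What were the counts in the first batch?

Because Beta–binomial updating is additive in the counts, the combined data contributed (α_post−α_prior, β_post−β_prior) successes and failures.
Total across both batches: 27−16=11 defective items, 27−10=17 good items.
Subtract the second batch: 11−4=7 defective items and 17−14=3 good items.

7 defective items and 3 good items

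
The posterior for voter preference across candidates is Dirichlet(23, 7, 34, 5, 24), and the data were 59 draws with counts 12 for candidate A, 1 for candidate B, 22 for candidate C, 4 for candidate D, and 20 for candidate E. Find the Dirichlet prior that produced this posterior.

For a Dirichlet(α) prior with multinomial counts c, the posterior is Dirichlet(α + c) componentwise.
Subtract each count from the matching posterior parameter: 23−12=11, 7−1=6, 34−22=12, 5−4=1, 24−20=4.

Dirichlet(11, 6, 12, 1, 4)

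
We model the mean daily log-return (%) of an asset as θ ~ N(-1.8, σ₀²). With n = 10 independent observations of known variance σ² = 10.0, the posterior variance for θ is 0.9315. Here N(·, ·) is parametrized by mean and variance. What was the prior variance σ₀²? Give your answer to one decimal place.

σ₀² = 13.6

Posterior precision equals prior precision plus data precision: 1/σ_n² = 1/σ₀² + n/σ².
So 1/σ₀² = 1/0.9315 − 10/10.0 = 1.073537 − 1.000000 = 0.073537.
Hence σ₀² = 1/0.073537 ≈ 13.6.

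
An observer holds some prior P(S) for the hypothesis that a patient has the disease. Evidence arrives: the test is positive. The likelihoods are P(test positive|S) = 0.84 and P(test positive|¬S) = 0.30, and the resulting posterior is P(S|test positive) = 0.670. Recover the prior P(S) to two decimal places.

In odds form, posterior odds = prior odds × likelihood ratio, so prior odds = posterior odds ÷ LR.
Posterior odds = 0.670/(1−0.670) = 2.0303. LR = 0.84/0.30 = 2.8000.
Prior odds = 2.0303/2.8000 = 0.7251, so P(S) = 0.7251/(1+0.7251) ≈ 0.42.

P(S) = 0.42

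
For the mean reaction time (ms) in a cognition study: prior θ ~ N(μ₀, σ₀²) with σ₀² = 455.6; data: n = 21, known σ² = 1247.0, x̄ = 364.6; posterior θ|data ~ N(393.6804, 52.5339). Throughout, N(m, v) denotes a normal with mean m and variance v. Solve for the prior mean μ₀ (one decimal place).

With known observation variance, the Normal–Normal posterior has precision τ_n = τ₀ + n/σ² and mean μ_n = (τ₀μ₀ + (n/σ²)x̄)/τ_n.
Here τ₀ = 1/455.6 = 0.002195 and τ_data = 21/1247.0 = 0.016840, so τ_n = 0.019035.
Rearranging for μ₀: μ₀ = (μ_n·τ_n − τ_data·x̄)/τ₀ = (393.6804·0.019035 − 0.016840·364.6) / 0.002195 = 1.353842/0.002195 ≈ 616.8.

μ₀ = 616.8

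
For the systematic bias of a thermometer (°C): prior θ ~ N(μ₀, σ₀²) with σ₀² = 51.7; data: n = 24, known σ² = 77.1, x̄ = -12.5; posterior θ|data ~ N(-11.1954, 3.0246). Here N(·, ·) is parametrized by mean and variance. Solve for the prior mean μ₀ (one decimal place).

The posterior mean is a precision-weighted average: μ_n = (τ₀μ₀ + τ_data·x̄)/(τ₀+τ_data), with τ₀=1/σ₀² and τ_data=n/σ².
Here τ₀ = 1/51.7 = 0.019342 and τ_data = 24/77.1 = 0.311284, so τ_n = 0.330626.
Rearranging for μ₀: μ₀ = (μ_n·τ_n − τ_data·x̄)/τ₀ = (-11.1954·0.330626 − 0.311284·-12.5) / 0.019342 = 0.189560/0.019342 ≈ 9.8.

μ₀ = 9.8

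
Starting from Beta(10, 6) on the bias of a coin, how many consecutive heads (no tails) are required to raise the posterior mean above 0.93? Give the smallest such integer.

k = 70

After k heads and 0 tails the posterior is Beta(10+k, 6), with mean (10+k)/(10+6+k).
Set (10+k)/(16+k) > 0.93 and solve: k > (0.93·16 − 10)/(1 − 0.93) = 69.714.
The smallest integer exceeding 69.714 is 70, and checking k=70: (80)/(86) = 0.9302 > 0.93.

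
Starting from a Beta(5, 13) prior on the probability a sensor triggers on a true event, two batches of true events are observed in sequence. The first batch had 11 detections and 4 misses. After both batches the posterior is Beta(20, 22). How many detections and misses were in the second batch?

4 detections and 5 misses

Because Beta–binomial updating is additive in the counts, the combined data contributed (α_post−α_prior, β_post−β_prior) successes and failures.
Total across both batches: 20−5=15 detections, 22−13=9 misses.
Subtract the first batch: 15−11=4 detections and 9−4=5 misses.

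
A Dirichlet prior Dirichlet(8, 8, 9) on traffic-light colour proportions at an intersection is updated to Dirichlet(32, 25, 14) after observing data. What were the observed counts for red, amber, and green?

For a Dirichlet(α) prior with multinomial counts c, the posterior is Dirichlet(α + c) componentwise.
Counts are posterior − prior componentwise: 32−8=24, 25−8=17, 14−9=5.

counts (24, 17, 5)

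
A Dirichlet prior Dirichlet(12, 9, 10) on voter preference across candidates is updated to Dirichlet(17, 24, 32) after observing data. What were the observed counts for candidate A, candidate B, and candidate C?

counts (5, 15, 22)

For a Dirichlet(α) prior with multinomial counts c, the posterior is Dirichlet(α + c) componentwise.
Counts are posterior − prior componentwise: 17−12=5, 24−9=15, 32−10=22.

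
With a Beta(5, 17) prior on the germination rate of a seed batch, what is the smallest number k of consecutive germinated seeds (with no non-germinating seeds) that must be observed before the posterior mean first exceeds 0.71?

k = 37

After k germinated seeds and 0 non-germinating seeds the posterior is Beta(5+k, 17), with mean (5+k)/(5+17+k).
Set (5+k)/(22+k) > 0.71 and solve: k > (0.71·22 − 5)/(1 − 0.71) = 36.621.
The smallest integer exceeding 36.621 is 37, and checking k=37: (42)/(59) = 0.7119 > 0.71.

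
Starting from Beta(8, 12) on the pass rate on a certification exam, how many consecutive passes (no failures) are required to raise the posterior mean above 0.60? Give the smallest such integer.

After k passes and 0 failures the posterior is Beta(8+k, 12), with mean (8+k)/(8+12+k).
Set (8+k)/(20+k) > 0.60 and solve: k > (0.60·20 − 8)/(1 − 0.60) = 10.000.
The smallest integer exceeding 10.000 is 11.

k = 11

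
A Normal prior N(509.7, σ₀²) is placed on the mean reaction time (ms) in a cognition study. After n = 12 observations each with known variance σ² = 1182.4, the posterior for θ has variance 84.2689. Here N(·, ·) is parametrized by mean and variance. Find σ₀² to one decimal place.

For the Normal–Normal model with known σ², precisions add: τ_n = τ₀ + n/σ².
So 1/σ₀² = 1/84.2689 − 12/1182.4 = 0.011867 − 0.010149 = 0.001718.
Hence σ₀² = 1/0.001718 ≈ 582.1.

σ₀² = 582.1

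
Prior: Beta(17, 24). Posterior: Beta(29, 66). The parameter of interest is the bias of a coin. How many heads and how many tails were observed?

12 heads and 42 tails

A Beta(a, b) prior with s successes and f failures in binomial data gives a Beta(a+s, b+f) posterior.
Match parameters: s=29−17=12, f=66−24=42.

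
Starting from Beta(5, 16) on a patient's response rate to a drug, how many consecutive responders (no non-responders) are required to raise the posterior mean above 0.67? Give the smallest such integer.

k = 28

After k responders and 0 non-responders the posterior is Beta(5+k, 16), with mean (5+k)/(5+16+k).
Set (5+k)/(21+k) > 0.67 and solve: k > (0.67·21 − 5)/(1 − 0.67) = 27.485.
The smallest integer exceeding 27.485 is 28.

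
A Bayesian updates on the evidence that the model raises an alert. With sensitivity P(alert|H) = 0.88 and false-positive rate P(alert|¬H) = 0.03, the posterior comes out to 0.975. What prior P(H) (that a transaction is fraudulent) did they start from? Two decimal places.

Bayes' rule in odds form gives O(H|E) = O(H)·[P(E|H)/P(E|¬H)], hence O(H) = O(H|E)/LR.
Posterior odds = 0.975/(1−0.975) = 39.0000. LR = 0.88/0.03 = 29.3333.
Prior odds = 39.0000/29.3333 = 1.3295, so P(H) = 1.3295/(1+1.3295) ≈ 0.57.

P(H) = 0.57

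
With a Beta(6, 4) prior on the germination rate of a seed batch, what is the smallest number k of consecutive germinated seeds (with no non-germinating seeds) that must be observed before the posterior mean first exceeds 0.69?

After k germinated seeds and 0 non-germinating seeds the posterior is Beta(6+k, 4), with mean (6+k)/(6+4+k).
Set (6+k)/(10+k) > 0.69 and solve: k > (0.69·10 − 6)/(1 − 0.69) = 2.903.
The smallest integer exceeding 2.903 is 3, and checking k=3: (9)/(13) = 0.6923 > 0.69.

k = 3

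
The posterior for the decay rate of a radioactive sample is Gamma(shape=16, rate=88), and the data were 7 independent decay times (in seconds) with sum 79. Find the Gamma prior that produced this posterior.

For an exponential likelihood with a Gamma(α, β) prior on the rate, n observations with total T give posterior Gamma(α+n, β+T).
So α = 16 − 7 = 9 and β = 88 − 79 = 9.

Gamma(shape=9, rate=9)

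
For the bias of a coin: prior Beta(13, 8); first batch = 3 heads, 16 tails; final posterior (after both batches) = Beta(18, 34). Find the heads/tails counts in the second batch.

2 heads and 10 tails

Because Beta–binomial updating is additive in the counts, the combined data contributed (α_post−α_prior, β_post−β_prior) successes and failures.
Total across both batches: 18−13=5 heads, 34−8=26 tails.
Subtract the first batch: 5−3=2 heads and 26−16=10 tails.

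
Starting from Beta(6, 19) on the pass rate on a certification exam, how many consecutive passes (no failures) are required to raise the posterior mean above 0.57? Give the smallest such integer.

After k passes and 0 failures the posterior is Beta(6+k, 19), with mean (6+k)/(6+19+k).
Set (6+k)/(25+k) > 0.57 and solve: k > (0.57·25 − 6)/(1 − 0.57) = 19.186.
The smallest integer exceeding 19.186 is 20, and checking k=20: (26)/(45) = 0.5778 > 0.57.

k = 20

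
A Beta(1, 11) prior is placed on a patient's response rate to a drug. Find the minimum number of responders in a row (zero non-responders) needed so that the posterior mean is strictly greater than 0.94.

After k responders and 0 non-responders the posterior is Beta(1+k, 11), with mean (1+k)/(1+11+k).
Set (1+k)/(12+k) > 0.94 and solve: k > (0.94·12 − 1)/(1 − 0.94) = 171.333.
The smallest integer exceeding 171.333 is 172.

k = 172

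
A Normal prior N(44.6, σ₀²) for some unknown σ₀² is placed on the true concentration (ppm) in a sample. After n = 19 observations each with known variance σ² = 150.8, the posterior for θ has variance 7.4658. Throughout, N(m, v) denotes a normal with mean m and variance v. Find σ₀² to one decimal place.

σ₀² = 125.8

For the Normal–Normal model with known σ², precisions add: τ_n = τ₀ + n/σ².
So 1/σ₀² = 1/7.4658 − 19/150.8 = 0.133944 − 0.125995 = 0.007949.
Hence σ₀² = 1/0.007949 ≈ 125.8.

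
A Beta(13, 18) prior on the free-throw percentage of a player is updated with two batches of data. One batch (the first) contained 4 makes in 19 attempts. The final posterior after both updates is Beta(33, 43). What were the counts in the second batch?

Sequential conjugate updates are equivalent to a single update on the pooled data, so total successes = posterior α − prior α and total failures = posterior β − prior β.
Total across both batches: 33−13=20 makes, 43−18=25 misses.
Subtract the first batch: 20−4=16 makes and 25−15=10 misses.

16 makes and 10 misses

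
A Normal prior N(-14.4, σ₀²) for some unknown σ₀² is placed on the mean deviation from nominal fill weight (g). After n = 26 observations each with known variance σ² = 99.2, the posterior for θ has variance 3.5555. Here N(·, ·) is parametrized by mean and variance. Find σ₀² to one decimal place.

σ₀² = 52.2

For the Normal–Normal model with known σ², precisions add: τ_n = τ₀ + n/σ².
So 1/σ₀² = 1/3.5555 − 26/99.2 = 0.281254 − 0.262097 = 0.019157.
Hence σ₀² = 1/0.019157 ≈ 52.2.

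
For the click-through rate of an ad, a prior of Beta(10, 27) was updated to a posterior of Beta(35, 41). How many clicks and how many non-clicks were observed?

25 clicks and 14 non-clicks

Under Beta–binomial conjugacy the posterior parameters are (α+s, β+f).
So s = 35 − 10 = 25 and f = 41 − 27 = 14.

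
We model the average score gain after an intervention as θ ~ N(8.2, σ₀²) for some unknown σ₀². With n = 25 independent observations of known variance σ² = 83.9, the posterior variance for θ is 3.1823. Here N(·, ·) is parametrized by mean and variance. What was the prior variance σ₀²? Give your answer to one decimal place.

σ₀² = 61.5

Posterior precision equals prior precision plus data precision: 1/σ_n² = 1/σ₀² + n/σ².
So 1/σ₀² = 1/3.1823 − 25/83.9 = 0.314238 − 0.297974 = 0.016264.
Hence σ₀² = 1/0.016264 ≈ 61.5.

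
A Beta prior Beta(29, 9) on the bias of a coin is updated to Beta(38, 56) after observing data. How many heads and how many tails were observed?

9 heads and 47 tails

A Beta(α, β) prior with s successes and f failures in binomial data gives a Beta(α+s, β+f) posterior.
Match parameters: s=38−29=9, f=56−9=47.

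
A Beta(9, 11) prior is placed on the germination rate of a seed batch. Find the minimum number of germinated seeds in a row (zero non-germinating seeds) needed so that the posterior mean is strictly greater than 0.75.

k = 25

After k germinated seeds and 0 non-germinating seeds the posterior is Beta(9+k, 11), with mean (9+k)/(9+11+k).
Set (9+k)/(20+k) > 0.75 and solve: k > (0.75·20 − 9)/(1 − 0.75) = 24.000.
The smallest integer exceeding 24.000 is 25.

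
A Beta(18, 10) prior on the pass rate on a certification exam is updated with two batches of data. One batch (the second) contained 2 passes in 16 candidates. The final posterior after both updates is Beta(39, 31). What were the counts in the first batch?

19 passes and 7 failures

Because Beta–binomial updating is additive in the counts, the combined data contributed (α_post−α_prior, β_post−β_prior) successes and failures.
Total across both batches: 39−18=21 passes, 31−10=21 failures.
Subtract the second batch: 21−2=19 passes and 21−14=7 failures.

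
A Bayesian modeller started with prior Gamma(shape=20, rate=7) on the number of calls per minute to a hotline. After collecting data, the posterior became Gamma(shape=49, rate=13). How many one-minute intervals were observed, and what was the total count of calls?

Gamma–Poisson conjugacy: posterior shape = α + Σxᵢ, posterior rate = β + n.
Matching: Σxᵢ = 49 − 20 = 29 and n = 13 − 7 = 6.

n = 6 one-minute intervals with total 29 calls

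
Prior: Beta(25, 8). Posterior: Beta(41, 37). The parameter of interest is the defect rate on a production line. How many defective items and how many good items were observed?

Under Beta–binomial conjugacy the posterior parameters are (α+s, β+f).
Match parameters: s=41−25=16, f=37−8=29.

16 defective items and 29 good items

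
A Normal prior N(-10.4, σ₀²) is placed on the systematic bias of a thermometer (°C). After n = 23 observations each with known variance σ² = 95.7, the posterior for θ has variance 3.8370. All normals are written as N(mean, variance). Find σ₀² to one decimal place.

Posterior precision equals prior precision plus data precision: 1/σ_n² = 1/σ₀² + n/σ².
So 1/σ₀² = 1/3.8370 − 23/95.7 = 0.260620 − 0.240334 = 0.020286.
Hence σ₀² = 1/0.020286 ≈ 49.3.

σ₀² = 49.3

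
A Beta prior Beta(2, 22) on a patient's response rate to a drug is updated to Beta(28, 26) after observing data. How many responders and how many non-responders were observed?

26 responders and 4 non-responders

Under Beta–binomial conjugacy the posterior parameters are (a+s, b+f).
So s = 28 − 2 = 26 and f = 26 − 22 = 4.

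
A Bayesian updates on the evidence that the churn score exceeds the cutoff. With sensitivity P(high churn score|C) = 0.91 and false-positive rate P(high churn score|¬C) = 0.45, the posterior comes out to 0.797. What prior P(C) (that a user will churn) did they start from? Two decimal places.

In odds form, posterior odds = prior odds × likelihood ratio, so prior odds = posterior odds ÷ LR.
Posterior odds = 0.797/(1−0.797) = 3.9261. LR = 0.91/0.45 = 2.0222.
Prior odds = 3.9261/2.0222 = 1.9415, so P(C) = 1.9415/(1+1.9415) ≈ 0.66.

P(C) = 0.66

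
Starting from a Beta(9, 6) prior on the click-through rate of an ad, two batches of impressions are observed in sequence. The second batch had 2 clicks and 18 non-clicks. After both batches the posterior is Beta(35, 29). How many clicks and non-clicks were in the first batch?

Because Beta–binomial updating is additive in the counts, the combined data contributed (α_post−α_prior, β_post−β_prior) successes and failures.
Total across both batches: 35−9=26 clicks, 29−6=23 non-clicks.
Subtract the second batch: 26−2=24 clicks and 23−18=5 non-clicks.

24 clicks and 5 non-clicks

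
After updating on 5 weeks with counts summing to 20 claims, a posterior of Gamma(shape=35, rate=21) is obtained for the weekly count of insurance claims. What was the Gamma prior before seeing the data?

A Gamma(α, β) prior (rate parametrization) on a Poisson rate with n observations summing to S gives posterior Gamma(α+S, β+n).
So α = 35 − 20 = 15 and β = 21 − 5 = 16.

Gamma(shape=15, rate=16)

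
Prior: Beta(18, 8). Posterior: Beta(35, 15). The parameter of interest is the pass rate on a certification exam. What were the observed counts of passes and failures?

Beta is conjugate to the binomial likelihood: posterior = Beta(a+s, b+f).
So s = 35 − 18 = 17 and f = 15 − 8 = 7.

17 passes and 7 failures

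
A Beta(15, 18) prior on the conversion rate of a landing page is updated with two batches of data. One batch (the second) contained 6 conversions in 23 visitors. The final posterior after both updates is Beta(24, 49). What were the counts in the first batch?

Because Beta–binomial updating is additive in the counts, the combined data contributed (α_post−α_prior, β_post−β_prior) successes and failures.
Total across both batches: 24−15=9 conversions, 49−18=31 bounces.
Subtract the second batch: 9−6=3 conversions and 31−17=14 bounces.

3 conversions and 14 bounces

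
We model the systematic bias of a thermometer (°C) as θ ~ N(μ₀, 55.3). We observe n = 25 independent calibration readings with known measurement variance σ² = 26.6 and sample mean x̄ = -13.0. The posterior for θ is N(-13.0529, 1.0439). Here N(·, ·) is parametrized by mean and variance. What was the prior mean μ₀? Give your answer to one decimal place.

With known observation variance, the Normal–Normal posterior has precision τ_n = τ₀ + n/σ² and mean μ_n = (τ₀μ₀ + (n/σ²)x̄)/τ_n.
Here τ₀ = 1/55.3 = 0.018083 and τ_data = 25/26.6 = 0.939850, so τ_n = 0.957933.
Rearranging for μ₀: μ₀ = (μ_n·τ_n − τ_data·x̄)/τ₀ = (-13.0529·0.957933 − 0.939850·-13.0) / 0.018083 = -0.285754/0.018083 ≈ -15.8.

μ₀ = -15.8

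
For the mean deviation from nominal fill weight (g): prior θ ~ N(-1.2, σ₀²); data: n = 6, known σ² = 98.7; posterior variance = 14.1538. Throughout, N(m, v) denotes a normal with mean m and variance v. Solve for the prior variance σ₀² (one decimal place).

For the Normal–Normal model with known σ², precisions add: τ_n = τ₀ + n/σ².
So 1/σ₀² = 1/14.1538 − 6/98.7 = 0.070652 − 0.060790 = 0.009862.
Hence σ₀² = 1/0.009862 ≈ 101.4.

σ₀² = 101.4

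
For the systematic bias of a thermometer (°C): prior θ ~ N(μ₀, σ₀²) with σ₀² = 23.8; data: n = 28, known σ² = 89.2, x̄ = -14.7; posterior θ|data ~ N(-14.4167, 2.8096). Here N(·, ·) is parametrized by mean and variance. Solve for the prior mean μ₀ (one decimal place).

μ₀ = -12.3

With known observation variance, the Normal–Normal posterior has precision τ_n = τ₀ + n/σ² and mean μ_n = (τ₀μ₀ + (n/σ²)x̄)/τ_n.
Here τ₀ = 1/23.8 = 0.042017 and τ_data = 28/89.2 = 0.313901, so τ_n = 0.355918.
Rearranging for μ₀: μ₀ = (μ_n·τ_n − τ_data·x̄)/τ₀ = (-14.4167·0.355918 − 0.313901·-14.7) / 0.042017 = -0.516818/0.042017 ≈ -12.3.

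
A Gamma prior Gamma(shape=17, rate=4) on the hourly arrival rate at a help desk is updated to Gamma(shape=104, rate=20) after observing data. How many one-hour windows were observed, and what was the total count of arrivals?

n = 16 one-hour windows with total 87 arrivals

A Gamma(α, β) prior (rate parametrization) on a Poisson rate with n observations summing to S gives posterior Gamma(α+S, β+n).
Matching: Σxᵢ = 104 − 17 = 87 and n = 20 − 4 = 16.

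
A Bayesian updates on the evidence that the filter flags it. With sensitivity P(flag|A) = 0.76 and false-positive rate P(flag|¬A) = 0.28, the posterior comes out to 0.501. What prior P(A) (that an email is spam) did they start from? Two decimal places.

In odds form, posterior odds = prior odds × likelihood ratio, so prior odds = posterior odds ÷ LR.
Posterior odds = 0.501/(1−0.501) = 1.0040. LR = 0.76/0.28 = 2.7143.
Prior odds = 1.0040/2.7143 = 0.3699, so P(A) = 0.3699/(1+0.3699) ≈ 0.27.

P(A) = 0.27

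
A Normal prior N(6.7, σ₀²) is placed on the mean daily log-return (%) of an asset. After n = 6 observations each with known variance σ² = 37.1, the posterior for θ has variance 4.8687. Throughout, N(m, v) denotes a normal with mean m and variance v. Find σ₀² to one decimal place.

For the Normal–Normal model with known σ², precisions add: τ_n = τ₀ + n/σ².
So 1/σ₀² = 1/4.8687 − 6/37.1 = 0.205394 − 0.161725 = 0.043669.
Hence σ₀² = 1/0.043669 ≈ 22.9.

σ₀² = 22.9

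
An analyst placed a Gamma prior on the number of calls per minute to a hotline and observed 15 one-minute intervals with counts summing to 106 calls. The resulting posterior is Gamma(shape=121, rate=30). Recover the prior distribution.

Gamma(shape=15, rate=15)

A Gamma(α, β) prior (rate parametrization) on a Poisson rate with n observations summing to S gives posterior Gamma(α+S, β+n).
So α = 121 − 106 = 15 and β = 30 − 15 = 15.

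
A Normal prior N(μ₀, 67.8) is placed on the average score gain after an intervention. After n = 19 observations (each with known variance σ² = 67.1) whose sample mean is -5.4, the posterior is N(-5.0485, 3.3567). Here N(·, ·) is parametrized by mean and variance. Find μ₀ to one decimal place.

The posterior mean is a precision-weighted average: μ_n = (τ₀μ₀ + τ_data·x̄)/(τ₀+τ_data), with τ₀=1/σ₀² and τ_data=n/σ².
Here τ₀ = 1/67.8 = 0.014749 and τ_data = 19/67.1 = 0.283159, so τ_n = 0.297908.
Rearranging for μ₀: μ₀ = (μ_n·τ_n − τ_data·x̄)/τ₀ = (-5.0485·0.297908 − 0.283159·-5.4) / 0.014749 = 0.025070/0.014749 ≈ 1.7.

μ₀ = 1.7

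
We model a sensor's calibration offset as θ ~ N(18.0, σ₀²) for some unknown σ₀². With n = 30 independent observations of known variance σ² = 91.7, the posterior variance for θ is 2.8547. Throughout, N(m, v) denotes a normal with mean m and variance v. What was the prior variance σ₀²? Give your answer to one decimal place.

For the Normal–Normal model with known σ², precisions add: τ_n = τ₀ + n/σ².
So 1/σ₀² = 1/2.8547 − 30/91.7 = 0.350300 − 0.327154 = 0.023146.
Hence σ₀² = 1/0.023146 ≈ 43.2.

σ₀² = 43.2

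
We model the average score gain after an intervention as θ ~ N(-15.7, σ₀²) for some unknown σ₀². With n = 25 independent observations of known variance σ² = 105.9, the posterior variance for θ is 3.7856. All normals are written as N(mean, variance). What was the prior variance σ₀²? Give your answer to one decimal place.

σ₀² = 35.6

Posterior precision equals prior precision plus data precision: 1/σ_n² = 1/σ₀² + n/σ².
So 1/σ₀² = 1/3.7856 − 25/105.9 = 0.264159 − 0.236072 = 0.028087.
Hence σ₀² = 1/0.028087 ≈ 35.6.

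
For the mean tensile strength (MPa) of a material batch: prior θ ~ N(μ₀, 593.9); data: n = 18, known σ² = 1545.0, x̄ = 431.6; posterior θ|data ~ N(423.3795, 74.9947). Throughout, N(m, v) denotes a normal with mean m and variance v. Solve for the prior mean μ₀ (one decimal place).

With known observation variance, the Normal–Normal posterior has precision τ_n = τ₀ + n/σ² and mean μ_n = (τ₀μ₀ + (n/σ²)x̄)/τ_n.
Here τ₀ = 1/593.9 = 0.001684 and τ_data = 18/1545.0 = 0.011650, so τ_n = 0.013334.
Rearranging for μ₀: μ₀ = (μ_n·τ_n − τ_data·x̄)/τ₀ = (423.3795·0.013334 − 0.011650·431.6) / 0.001684 = 0.617202/0.001684 ≈ 366.5.

μ₀ = 366.5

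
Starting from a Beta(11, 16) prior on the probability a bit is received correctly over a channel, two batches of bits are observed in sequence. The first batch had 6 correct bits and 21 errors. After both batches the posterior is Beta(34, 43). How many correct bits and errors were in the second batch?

Sequential conjugate updates are equivalent to a single update on the pooled data, so total successes = posterior α − prior α and total failures = posterior β − prior β.
Total across both batches: 34−11=23 correct bits, 43−16=27 errors.
Subtract the first batch: 23−6=17 correct bits and 27−21=6 errors.

17 correct bits and 6 errors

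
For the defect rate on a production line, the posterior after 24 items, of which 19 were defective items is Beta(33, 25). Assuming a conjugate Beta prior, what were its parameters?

Under Beta–binomial conjugacy the posterior parameters are (α+s, β+f).
Subtract the data counts: 33−19=14, 25−5=20.

Beta(14, 20)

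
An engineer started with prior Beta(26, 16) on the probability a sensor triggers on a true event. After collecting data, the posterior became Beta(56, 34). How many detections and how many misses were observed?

30 detections and 18 misses

Under Beta–binomial conjugacy the posterior parameters are (a+s, b+f).
So s = 56 − 26 = 30 and f = 34 − 16 = 18.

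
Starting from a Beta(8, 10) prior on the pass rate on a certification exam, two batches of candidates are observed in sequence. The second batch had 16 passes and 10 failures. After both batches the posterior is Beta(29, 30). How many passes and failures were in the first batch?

5 passes and 10 failures

Sequential conjugate updates are equivalent to a single update on the pooled data, so total successes = posterior α − prior α and total failures = posterior β − prior β.
Total across both batches: 29−8=21 passes, 30−10=20 failures.
Subtract the second batch: 21−16=5 passes and 20−10=10 failures.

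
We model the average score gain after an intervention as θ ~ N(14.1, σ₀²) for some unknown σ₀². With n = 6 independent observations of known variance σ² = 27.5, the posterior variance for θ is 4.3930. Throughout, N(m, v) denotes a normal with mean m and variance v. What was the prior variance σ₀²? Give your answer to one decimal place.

For the Normal–Normal model with known σ², precisions add: τ_n = τ₀ + n/σ².
So 1/σ₀² = 1/4.3930 − 6/27.5 = 0.227635 − 0.218182 = 0.009453.
Hence σ₀² = 1/0.009453 ≈ 105.8.

σ₀² = 105.8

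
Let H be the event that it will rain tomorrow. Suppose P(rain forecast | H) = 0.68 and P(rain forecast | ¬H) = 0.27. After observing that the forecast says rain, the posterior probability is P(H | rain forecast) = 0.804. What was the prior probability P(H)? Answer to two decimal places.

P(H) = 0.62

Bayes' rule in odds form gives O(H|E) = O(H)·[P(E|H)/P(E|¬H)], hence O(H) = O(H|E)/LR.
Posterior odds = 0.804/(1−0.804) = 4.1020. LR = 0.68/0.27 = 2.5185.
Prior odds = 4.1020/2.5185 = 1.6287, so P(H) = 1.6287/(1+1.6287) ≈ 0.62.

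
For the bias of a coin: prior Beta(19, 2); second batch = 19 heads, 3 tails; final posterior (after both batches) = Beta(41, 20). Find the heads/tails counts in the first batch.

3 heads and 15 tails

Sequential conjugate updates are equivalent to a single update on the pooled data, so total successes = posterior α − prior α and total failures = posterior β − prior β.
Total across both batches: 41−19=22 heads, 20−2=18 tails.
Subtract the second batch: 22−19=3 heads and 18−3=15 tails.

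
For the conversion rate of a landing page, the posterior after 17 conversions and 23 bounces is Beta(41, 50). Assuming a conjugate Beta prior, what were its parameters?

Beta(24, 27)

A Beta(a, b) prior with s successes and f failures in binomial data gives a Beta(a+s, b+f) posterior.
Subtract the data counts: 41−17=24, 50−23=27.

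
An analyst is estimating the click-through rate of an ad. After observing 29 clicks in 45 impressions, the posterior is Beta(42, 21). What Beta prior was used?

Under Beta–binomial conjugacy the posterior parameters are (a+s, b+f).
Subtract the data counts: 42−29=13, 21−16=5.

Beta(13, 5)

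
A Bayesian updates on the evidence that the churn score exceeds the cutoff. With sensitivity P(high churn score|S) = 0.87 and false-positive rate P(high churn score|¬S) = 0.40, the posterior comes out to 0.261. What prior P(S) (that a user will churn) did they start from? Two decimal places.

P(S) = 0.14

In odds form, posterior odds = prior odds × likelihood ratio, so prior odds = posterior odds ÷ LR.
Posterior odds = 0.261/(1−0.261) = 0.3532. LR = 0.87/0.40 = 2.1750.
Prior odds = 0.3532/2.1750 = 0.1624, so P(S) = 0.1624/(1+0.1624) ≈ 0.14.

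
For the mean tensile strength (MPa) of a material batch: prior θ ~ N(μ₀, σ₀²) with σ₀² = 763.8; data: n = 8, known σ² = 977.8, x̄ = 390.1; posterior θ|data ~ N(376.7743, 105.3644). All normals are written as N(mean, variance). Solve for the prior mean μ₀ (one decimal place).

μ₀ = 293.5

The posterior mean is a precision-weighted average: μ_n = (τ₀μ₀ + τ_data·x̄)/(τ₀+τ_data), with τ₀=1/σ₀² and τ_data=n/σ².
Here τ₀ = 1/763.8 = 0.001309 and τ_data = 8/977.8 = 0.008182, so τ_n = 0.009491.
Rearranging for μ₀: μ₀ = (μ_n·τ_n − τ_data·x̄)/τ₀ = (376.7743·0.009491 − 0.008182·390.1) / 0.001309 = 0.384167/0.001309 ≈ 293.5.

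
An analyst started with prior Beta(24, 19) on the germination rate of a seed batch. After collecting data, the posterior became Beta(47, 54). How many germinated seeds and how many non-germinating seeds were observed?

23 germinated seeds and 35 non-germinating seeds

A Beta(a, b) prior with s successes and f failures in binomial data gives a Beta(a+s, b+f) posterior.
So s = 47 − 24 = 23 and f = 54 − 19 = 35.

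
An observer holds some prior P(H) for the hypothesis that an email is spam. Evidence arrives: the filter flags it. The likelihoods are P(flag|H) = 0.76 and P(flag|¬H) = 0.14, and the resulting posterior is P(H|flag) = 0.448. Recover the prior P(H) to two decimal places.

P(H) = 0.13

In odds form, posterior odds = prior odds × likelihood ratio, so prior odds = posterior odds ÷ LR.
Posterior odds = 0.448/(1−0.448) = 0.8116. LR = 0.76/0.14 = 5.4286.
Prior odds = 0.8116/5.4286 = 0.1495, so P(H) = 0.1495/(1+0.1495) ≈ 0.13.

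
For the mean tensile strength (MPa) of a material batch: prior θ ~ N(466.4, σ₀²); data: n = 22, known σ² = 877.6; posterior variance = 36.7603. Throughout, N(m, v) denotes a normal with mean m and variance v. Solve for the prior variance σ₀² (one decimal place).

Posterior precision equals prior precision plus data precision: 1/σ_n² = 1/σ₀² + n/σ².
So 1/σ₀² = 1/36.7603 − 22/877.6 = 0.027203 − 0.025068 = 0.002135.
Hence σ₀² = 1/0.002135 ≈ 468.4.

σ₀² = 468.4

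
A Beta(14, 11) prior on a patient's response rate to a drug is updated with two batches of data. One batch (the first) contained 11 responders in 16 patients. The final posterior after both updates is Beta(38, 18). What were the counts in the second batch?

Sequential conjugate updates are equivalent to a single update on the pooled data, so total successes = posterior α − prior α and total failures = posterior β − prior β.
Total across both batches: 38−14=24 responders, 18−11=7 non-responders.
Subtract the first batch: 24−11=13 responders and 7−5=2 non-responders.

13 responders and 2 non-responders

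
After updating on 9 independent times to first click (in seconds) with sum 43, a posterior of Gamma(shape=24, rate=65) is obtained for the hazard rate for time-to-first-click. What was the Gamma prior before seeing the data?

Gamma(shape=15, rate=22)

For an exponential likelihood with a Gamma(α, β) prior on the rate, n observations with total T give posterior Gamma(α+n, β+T).
So α = 24 − 9 = 15 and β = 65 − 43 = 22.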